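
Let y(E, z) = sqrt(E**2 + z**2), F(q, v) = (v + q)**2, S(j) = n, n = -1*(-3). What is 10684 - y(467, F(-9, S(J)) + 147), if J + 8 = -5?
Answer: 10684 - sqrt(251578) ≈ 10182.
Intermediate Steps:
J = -13 (J = -8 - 5 = -13)
n = 3
S(j) = 3
F(q, v) = (q + v)**2
10684 - y(467, F(-9, S(J)) + 147) = 10684 - sqrt(467**2 + ((-9 + 3)**2 + 147)**2) = 10684 - sqrt(218089 + ((-6)**2 + 147)**2) = 10684 - sqrt(218089 + (36 + 147)**2) = 10684 - sqrt(218089 + 183**2) = 10684 - sqrt(218089 + 33489) = 10684 - sqrt(251578)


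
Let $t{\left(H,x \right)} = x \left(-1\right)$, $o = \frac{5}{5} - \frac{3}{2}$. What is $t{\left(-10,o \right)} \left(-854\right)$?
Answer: $-427$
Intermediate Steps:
$o = - \frac{1}{2}$ ($o = 5 \cdot \frac{1}{5} - \frac{3}{2} = 1 - \frac{3}{2} = - \frac{1}{2} \approx -0.5$)
$t{\left(H,x \right)} = - x$
$t{\left(-10,o \right)} \left(-854\right) = \left(-1\right) \left(- \frac{1}{2}\right) \left(-854\right) = \frac{1}{2} \left(-854\right) = -427$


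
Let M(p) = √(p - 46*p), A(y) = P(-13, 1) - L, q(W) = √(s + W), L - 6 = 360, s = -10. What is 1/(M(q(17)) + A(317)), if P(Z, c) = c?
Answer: -1/(365 - 3*I*√5*7^(¼)) ≈ -0.0027373 - 8.1829e-5*I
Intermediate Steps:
L = 366 (L = 6 + 360 = 366)
q(W) = √(-10 + W)
A(y) = -365 (A(y) = 1 - 1*366 = 1 - 366 = -365)
M(p) = 3*√5*√(-p) (M(p) = √(-45*p) = 3*√5*√(-p))
1/(M(q(17)) + A(317)) = 1/(3*√5*√(-√(-10 + 17)) - 365) = 1/(3*√5*√(-√7) - 365) = 1/(3*√5*(I*7^(¼)) - 365) = 1/(3*I*√5*7^(¼) - 365) = 1/(-365 + 3*I*√5*7^(¼))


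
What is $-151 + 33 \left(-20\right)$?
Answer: $-811$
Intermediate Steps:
$-151 + 33 \left(-20\right) = -151 - 660 = -811$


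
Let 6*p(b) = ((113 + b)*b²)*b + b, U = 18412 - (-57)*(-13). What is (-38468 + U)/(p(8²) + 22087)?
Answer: -62391/23266037 ≈ -0.0026816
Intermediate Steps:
U = 17671 (U = 18412 - 1*741 = 18412 - 741 = 17671)
p(b) = b/6 + b³*(113 + b)/6 (p(b) = (((113 + b)*b²)*b + b)/6 = ((b²*(113 + b))*b + b)/6 = (b³*(113 + b) + b)/6 = (b + b³*(113 + b))/6 = b/6 + b³*(113 + b)/6)
(-38468 + U)/(p(8²) + 22087) = (-38468 + 17671)/((⅙)*8²*(1 + (8²)³ + 113*(8²)²) + 22087) = -20797/((⅙)*64*(1 + 64³ + 113*64²) + 22087) = -20797/((⅙)*64*(1 + 262144 + 113*4096) + 22087) = -20797/((⅙)*64*(1 + 262144 + 462848) + 22087) = -20797/((⅙)*64*724993 + 22087) = -20797/(23199776/3 + 22087) = -20797/23266037/3 = -20797*3/23266037 = -62391/23266037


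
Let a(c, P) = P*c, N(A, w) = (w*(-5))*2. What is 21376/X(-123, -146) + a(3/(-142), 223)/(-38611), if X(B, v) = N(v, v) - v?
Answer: 58600297463/4402657886 ≈ 13.310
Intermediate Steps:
N(A, w) = -10*w (N(A, w) = -5*w*2 = -10*w)
X(B, v) = -11*v (X(B, v) = -10*v - v = -11*v)
21376/X(-123, -146) + a(3/(-142), 223)/(-38611) = 21376/((-11*(-146))) + (223*(3/(-142)))/(-38611) = 21376/1606 + (223*(3*(-1/142)))*(-1/38611) = 21376*(1/1606) + (223*(-3/142))*(-1/38611) = 10688/803 - 669/142*(-1/38611) = 10688/803 + 669/5482762 = 58600297463/4402657886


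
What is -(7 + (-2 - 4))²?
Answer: -1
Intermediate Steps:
-(7 + (-2 - 4))² = -(7 - 6)² = -1*1² = -1*1 = -1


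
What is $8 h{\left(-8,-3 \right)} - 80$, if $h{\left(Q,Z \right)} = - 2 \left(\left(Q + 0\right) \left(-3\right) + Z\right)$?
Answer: $-416$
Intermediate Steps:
$h{\left(Q,Z \right)} = - 2 Z + 6 Q$ ($h{\left(Q,Z \right)} = - 2 \left(Q \left(-3\right) + Z\right) = - 2 \left(- 3 Q + Z\right) = - 2 \left(Z - 3 Q\right) = - 2 Z + 6 Q$)
$8 h{\left(-8,-3 \right)} - 80 = 8 \left(\left(-2\right) \left(-3\right) + 6 \left(-8\right)\right) - 80 = 8 \left(6 - 48\right) - 80 = 8 \left(-42\right) - 80 = -336 - 80 = -416$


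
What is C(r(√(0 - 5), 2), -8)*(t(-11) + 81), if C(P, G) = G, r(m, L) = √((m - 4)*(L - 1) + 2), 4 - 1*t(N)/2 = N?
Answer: -888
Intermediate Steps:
t(N) = 8 - 2*N
r(m, L) = √(2 + (-1 + L)*(-4 + m)) (r(m, L) = √((-4 + m)*(-1 + L) + 2) = √((-1 + L)*(-4 + m) + 2) = √(2 + (-1 + L)*(-4 + m)))
C(r(√(0 - 5), 2), -8)*(t(-11) + 81) = -8*((8 - 2*(-11)) + 81) = -8*((8 + 22) + 81) = -8*(30 + 81) = -8*111 = -888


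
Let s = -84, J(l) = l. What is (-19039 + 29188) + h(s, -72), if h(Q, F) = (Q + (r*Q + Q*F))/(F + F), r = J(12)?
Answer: 121375/12 ≈ 10115.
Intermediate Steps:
r = 12
h(Q, F) = (13*Q + F*Q)/(2*F) (h(Q, F) = (Q + (12*Q + Q*F))/(F + F) = (Q + (12*Q + F*Q))/((2*F)) = (13*Q + F*Q)*(1/(2*F)) = (13*Q + F*Q)/(2*F))
(-19039 + 29188) + h(s, -72) = (-19039 + 29188) + (½)*(-84)*(13 - 72)/(-72) = 10149 + (½)*(-84)*(-1/72)*(-59) = 10149 - 413/12 = 121375/12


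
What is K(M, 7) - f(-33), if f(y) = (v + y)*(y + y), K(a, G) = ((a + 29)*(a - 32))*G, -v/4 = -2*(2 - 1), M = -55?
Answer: 14184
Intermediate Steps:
v = 8 (v = -(-8)*(2 - 1) = -(-8) = -4*(-2) = 8)
K(a, G) = G*(-32 + a)*(29 + a) (K(a, G) = ((29 + a)*(-32 + a))*G = ((-32 + a)*(29 + a))*G = G*(-32 + a)*(29 + a))
f(y) = 2*y*(8 + y) (f(y) = (8 + y)*(y + y) = (8 + y)*(2*y) = 2*y*(8 + y))
K(M, 7) - f(-33) = 7*(-928 + (-55)**2 - 3*(-55)) - 2*(-33)*(8 - 33) = 7*(-928 + 3025 + 165) - 2*(-33)*(-25) = 7*2262 - 1*1650 = 15834 - 1650 = 14184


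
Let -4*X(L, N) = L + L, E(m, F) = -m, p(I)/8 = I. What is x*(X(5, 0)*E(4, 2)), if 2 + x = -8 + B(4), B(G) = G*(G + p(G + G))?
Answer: 2620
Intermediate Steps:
p(I) = 8*I
B(G) = 17*G² (B(G) = G*(G + 8*(G + G)) = G*(G + 8*(2*G)) = G*(G + 16*G) = G*(17*G) = 17*G²)
X(L, N) = -L/2 (X(L, N) = -(L + L)/4 = -L/2)
x = 262 (x = -2 + (-8 + 17*4²) = -2 + (-8 + 17*16) = -2 + (-8 + 272) = -2 + 264 = 262)
x*(X(5, 0)*E(4, 2)) = 262*((-½*5)*(-1*4)) = 262*(-5/2*(-4)) = 262*10 = 2620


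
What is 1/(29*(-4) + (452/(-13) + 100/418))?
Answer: -2717/408990 ≈ -0.0066432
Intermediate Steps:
1/(29*(-4) + (452/(-13) + 100/418)) = 1/(-116 + (452*(-1/13) + 100*(1/418))) = 1/(-116 + (-452/13 + 50/209)) = 1/(-116 - 93818/2717) = 1/(-408990/2717) = -2717/408990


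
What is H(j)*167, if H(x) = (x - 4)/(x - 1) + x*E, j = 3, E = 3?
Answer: 2839/2 ≈ 1419.5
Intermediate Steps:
H(x) = 3*x + (-4 + x)/(-1 + x) (H(x) = (x - 4)/(x - 1) + x*3 = (-4 + x)/(-1 + x) + 3*x = 3*x + (-4 + x)/(-1 + x))
H(j)*167 = ((-4 - 2*3 + 3*3²)/(-1 + 3))*167 = ((-4 - 6 + 3*9)/2)*167 = ((-4 - 6 + 27)/2)*167 = ((½)*17)*167 = (17/2)*167 = 2839/2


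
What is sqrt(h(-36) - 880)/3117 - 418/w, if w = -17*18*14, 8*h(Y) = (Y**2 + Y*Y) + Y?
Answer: 209/2142 + I*sqrt(2242)/6234 ≈ 0.097572 + 0.0075954*I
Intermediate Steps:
h(Y) = Y**2/4 + Y/8 (h(Y) = ((Y**2 + Y*Y) + Y)/8 = ((Y**2 + Y**2) + Y)/8 = (2*Y**2 + Y)/8 = (Y + 2*Y**2)/8 = Y**2/4 + Y/8)
w = -4284 (w = -306*14 = -4284)
sqrt(h(-36) - 880)/3117 - 418/w = sqrt((1/8)*(-36)*(1 + 2*(-36)) - 880)/3117 - 418/(-4284) = sqrt((1/8)*(-36)*(1 - 72) - 880)*(1/3117) - 418*(-1/4284) = sqrt((1/8)*(-36)*(-71) - 880)*(1/3117) + 209/2142 = sqrt(639/2 - 880)*(1/3117) + 209/2142 = sqrt(-1121/2)*(1/3117) + 209/2142 = (I*sqrt(2242)/2)*(1/3117) + 209/2142 = I*sqrt(2242)/6234 + 209/2142 = 209/2142 + I*sqrt(2242)/6234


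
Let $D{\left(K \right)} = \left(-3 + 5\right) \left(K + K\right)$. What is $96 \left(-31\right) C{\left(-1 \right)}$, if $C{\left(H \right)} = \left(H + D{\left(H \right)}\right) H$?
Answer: $-14880$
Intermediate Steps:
$D{\left(K \right)} = 4 K$ ($D{\left(K \right)} = 2 \cdot 2 K = 4 K$)
$C{\left(H \right)} = 5 H^{2}$ ($C{\left(H \right)} = \left(H + 4 H\right) H = 5 H H = 5 H^{2}$)
$96 \left(-31\right) C{\left(-1 \right)} = 96 \left(-31\right) 5 \left(-1\right)^{2} = - 2976 \cdot 5 \cdot 1 = \left(-2976\right) 5 = -14880$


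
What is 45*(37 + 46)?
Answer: 3735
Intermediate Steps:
45*(37 + 46) = 45*83 = 3735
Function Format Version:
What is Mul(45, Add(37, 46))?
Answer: 3735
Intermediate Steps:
Mul(45, Add(37, 46)) = Mul(45, 83) = 3735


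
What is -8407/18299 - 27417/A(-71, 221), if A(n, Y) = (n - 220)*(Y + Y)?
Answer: -14862089/60350102 ≈ -0.24626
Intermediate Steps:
A(n, Y) = 2*Y*(-220 + n) (A(n, Y) = (-220 + n)*(2*Y) = 2*Y*(-220 + n))
-8407/18299 - 27417/A(-71, 221) = -8407/18299 - 27417*1/(442*(-220 - 71)) = -8407*1/18299 - 27417/(2*221*(-291)) = -8407/18299 - 27417/(-128622) = -8407/18299 - 27417*(-1/128622) = -8407/18299 + 703/3298 = -14862089/60350102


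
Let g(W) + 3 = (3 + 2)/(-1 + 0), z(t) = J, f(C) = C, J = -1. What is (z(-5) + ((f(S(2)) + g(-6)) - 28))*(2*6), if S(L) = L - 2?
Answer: -444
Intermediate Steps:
S(L) = -2 + L
z(t) = -1
g(W) = -8 (g(W) = -3 + (3 + 2)/(-1 + 0) = -3 + 5/(-1) = -3 + 5*(-1) = -3 - 5 = -8)
(z(-5) + ((f(S(2)) + g(-6)) - 28))*(2*6) = (-1 + (((-2 + 2) - 8) - 28))*(2*6) = (-1 + ((0 - 8) - 28))*12 = (-1 + (-8 - 28))*12 = (-1 - 36)*12 = -37*12 = -444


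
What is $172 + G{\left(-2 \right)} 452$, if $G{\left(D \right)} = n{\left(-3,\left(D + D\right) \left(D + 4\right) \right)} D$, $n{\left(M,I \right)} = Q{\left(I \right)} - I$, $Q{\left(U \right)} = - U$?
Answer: $-14292$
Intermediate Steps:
$n{\left(M,I \right)} = - 2 I$ ($n{\left(M,I \right)} = - I - I = - 2 I$)
$G{\left(D \right)} = - 4 D^{2} \left(4 + D\right)$ ($G{\left(D \right)} = - 2 \left(D + D\right) \left(D + 4\right) D = - 2 \cdot 2 D \left(4 + D\right) D = - 4 D \left(4 + D\right) D = - 4 D^{2} \left(4 + D\right)$)
$172 + G{\left(-2 \right)} 452 = 172 + 4 \left(-2\right)^{2} \left(-4 - -2\right) 452 = 172 + 4 \cdot 4 \left(-4 + 2\right) 452 = 172 + 4 \cdot 4 \left(-2\right) 452 = 172 - 14464 = -14292$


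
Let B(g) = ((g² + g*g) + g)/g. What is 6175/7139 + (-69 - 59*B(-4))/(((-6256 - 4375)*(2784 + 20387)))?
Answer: 1521090857859/1758556302239 ≈ 0.86497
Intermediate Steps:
B(g) = (g + 2*g²)/g (B(g) = ((g² + g²) + g)/g = (2*g² + g)/g = (g + 2*g²)/g)
6175/7139 + (-69 - 59*B(-4))/(((-6256 - 4375)*(2784 + 20387))) = 6175/7139 + (-69 - 59*(1 + 2*(-4)))/(((-6256 - 4375)*(2784 + 20387))) = 6175*(1/7139) + (-69 - 59*(1 - 8))/((-10631*23171)) = 6175/7139 + (-69 - 59*(-7))/(-246330901) = 6175/7139 + (-69 + 413)*(-1/246330901) = 6175/7139 + 344*(-1/246330901) = 6175/7139 - 344/246330901 = 1521090857859/1758556302239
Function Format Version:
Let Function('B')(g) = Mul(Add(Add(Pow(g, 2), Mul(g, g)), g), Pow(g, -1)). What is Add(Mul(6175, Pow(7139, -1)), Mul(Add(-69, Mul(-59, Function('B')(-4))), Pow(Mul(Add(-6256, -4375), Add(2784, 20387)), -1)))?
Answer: Rational(1521090857859, 1758556302239) ≈ 0.86497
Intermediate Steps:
Function('B')(g) = Mul(Pow(g, -1), Add(g, Mul(2, Pow(g, 2)))) (Function('B')(g) = Mul(Add(Add(Pow(g, 2), Pow(g, 2)), g), Pow(g, -1)) = Mul(Add(Mul(2, Pow(g, 2)), g), Pow(g, -1)) = Mul(Add(g, Mul(2, Pow(g, 2))), Pow(g, -1)) = Mul(Pow(g, -1), Add(g, Mul(2, Pow(g, 2)))))
Add(Mul(6175, Pow(7139, -1)), Mul(Add(-69, Mul(-59, Function('B')(-4))), Pow(Mul(Add(-6256, -4375), Add(2784, 20387)), -1))) = Add(Mul(6175, Pow(7139, -1)), Mul(Add(-69, Mul(-59, Add(1, Mul(2, -4)))), Pow(Mul(Add(-6256, -4375), Add(2784, 20387)), -1))) = Add(Mul(6175, Rational(1, 7139)), Mul(Add(-69, Mul(-59, Add(1, -8))), Pow(Mul(-10631, 23171), -1))) = Add(Rational(6175, 7139), Mul(Add(-69, Mul(-59, -7)), Pow(-246330901, -1))) = Add(Rational(6175, 7139), Mul(Add(-69, 413), Rational(-1, 246330901))) = Add(Rational(6175, 7139), Mul(344, Rational(-1, 246330901))) = Add(Rational(6175, 7139), Rational(-344, 246330901)) = Rational(1521090857859, 1758556302239)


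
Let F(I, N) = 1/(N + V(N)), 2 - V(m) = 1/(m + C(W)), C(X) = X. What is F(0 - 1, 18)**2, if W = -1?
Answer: 289/114921 ≈ 0.0025148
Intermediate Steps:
V(m) = 2 - 1/(-1 + m) (V(m) = 2 - 1/(m - 1) = 2 - 1/(-1 + m))
F(I, N) = 1/(N + (-3 + 2*N)/(-1 + N))
F(0 - 1, 18)**2 = ((-1 + 18)/(-3 + 18 + 18**2))**2 = (17/(-3 + 18 + 324))**2 = (17/339)**2 = 289/114921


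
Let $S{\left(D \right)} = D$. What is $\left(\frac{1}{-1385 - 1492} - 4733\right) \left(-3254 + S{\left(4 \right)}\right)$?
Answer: $\frac{44254736500}{2877} \approx 1.5382 \cdot 10^{7}$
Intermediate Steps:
$\left(\frac{1}{-1385 - 1492} - 4733\right) \left(-3254 + S{\left(4 \right)}\right) = \left(\frac{1}{-1385 - 1492} - 4733\right) \left(-3254 + 4\right) = \left(\frac{1}{-2877} - 4733\right) \left(-3250\right) = \left(- \frac{1}{2877} - 4733\right) \left(-3250\right) = \left(- \frac{13616842}{2877}\right) \left(-3250\right) = \frac{44254736500}{2877}$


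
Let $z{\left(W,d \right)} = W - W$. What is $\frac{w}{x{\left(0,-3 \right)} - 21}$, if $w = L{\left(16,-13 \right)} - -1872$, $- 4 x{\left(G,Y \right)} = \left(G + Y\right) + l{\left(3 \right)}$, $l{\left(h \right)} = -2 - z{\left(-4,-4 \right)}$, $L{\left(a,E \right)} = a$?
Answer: $- \frac{7552}{79} \approx -95.595$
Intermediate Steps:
$z{\left(W,d \right)} = 0$
$l{\left(h \right)} = -2$ ($l{\left(h \right)} = -2 - 0 = -2 + 0 = -2$)
$x{\left(G,Y \right)} = \frac{1}{2} - \frac{G}{4} - \frac{Y}{4}$ ($x{\left(G,Y \right)} = - \frac{\left(G + Y\right) - 2}{4} = - \frac{-2 + G + Y}{4} = \frac{1}{2} - \frac{G}{4} - \frac{Y}{4}$)
$w = 1888$ ($w = 16 - -1872 = 16 + 1872 = 1888$)
$\frac{w}{x{\left(0,-3 \right)} - 21} = \frac{1}{\left(\frac{1}{2} - 0 - - \frac{3}{4}\right) - 21} \cdot 1888 = \frac{1}{\left(\frac{1}{2} + 0 + \frac{3}{4}\right) - 21} \cdot 1888 = \frac{1}{\frac{5}{4} - 21} \cdot 1888 = \frac{1}{- \frac{79}{4}} \cdot 1888 = \left(- \frac{4}{79}\right) 1888 = - \frac{7552}{79}$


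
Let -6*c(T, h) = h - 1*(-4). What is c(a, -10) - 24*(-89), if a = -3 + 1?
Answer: 2137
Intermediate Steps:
a = -2
c(T, h) = -⅔ - h/6 (c(T, h) = -(h - 1*(-4))/6 = -(h + 4)/6 = -(4 + h)/6 = -⅔ - h/6)
c(a, -10) - 24*(-89) = (-⅔ - ⅙*(-10)) - 24*(-89) = (-⅔ + 5/3) + 2136 = 1 + 2136 = 2137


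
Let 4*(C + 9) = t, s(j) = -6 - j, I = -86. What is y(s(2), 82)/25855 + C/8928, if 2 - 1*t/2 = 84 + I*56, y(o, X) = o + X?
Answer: 3423709/12824080 ≈ 0.26697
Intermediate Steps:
y(o, X) = X + o
t = 9468 (t = 4 - 2*(84 - 86*56) = 4 - 2*(84 - 4816) = 4 - 2*(-4732) = 4 + 9464 = 9468)
C = 2358 (C = -9 + (¼)*9468 = -9 + 2367 = 2358)
y(s(2), 82)/25855 + C/8928 = (82 + (-6 - 1*2))/25855 + 2358/8928 = (82 + (-6 - 2))*(1/25855) + 2358*(1/8928) = (82 - 8)*(1/25855) + 131/496 = 74*(1/25855) + 131/496 = 74/25855 + 131/496 = 3423709/12824080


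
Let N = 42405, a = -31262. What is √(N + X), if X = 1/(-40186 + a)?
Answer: √54117438065418/35724 ≈ 205.92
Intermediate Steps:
X = -1/71448 (X = 1/(-40186 - 31262) = 1/(-71448) = -1/71448 ≈ -1.3996e-5)
√(N + X) = √(42405 - 1/71448) = √(3029752439/71448) = √54117438065418/35724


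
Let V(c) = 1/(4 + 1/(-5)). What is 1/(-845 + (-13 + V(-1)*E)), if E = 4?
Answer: -19/16282 ≈ -0.0011669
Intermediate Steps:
V(c) = 5/19 (V(c) = 1/(4 - 1/5) = 1/(19/5) = 5/19)
1/(-845 + (-13 + V(-1)*E)) = 1/(-845 + (-13 + (5/19)*4)) = 1/(-845 + (-13 + 20/19)) = 1/(-845 - 227/19) = 1/(-16282/19) = -19/16282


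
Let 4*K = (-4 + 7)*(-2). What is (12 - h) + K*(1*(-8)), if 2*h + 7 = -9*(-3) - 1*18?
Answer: 23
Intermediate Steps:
h = 1 (h = -7/2 + (-9*(-3) - 1*18)/2 = -7/2 + (27 - 18)/2 = -7/2 + (½)*9 = -7/2 + 9/2 = 1)
K = -3/2 (K = ((-4 + 7)*(-2))/4 = (3*(-2))/4 = (¼)*(-6) = -3/2 ≈ -1.5000)
(12 - h) + K*(1*(-8)) = (12 - 1*1) - 3*(-8)/2 = (12 - 1) - 3/2*(-8) = 11 + 12 = 23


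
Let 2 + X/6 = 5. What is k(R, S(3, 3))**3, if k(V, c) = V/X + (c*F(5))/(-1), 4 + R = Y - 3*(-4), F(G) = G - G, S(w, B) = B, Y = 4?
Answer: 8/27 ≈ 0.29630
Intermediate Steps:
X = 18 (X = -12 + 6*5 = -12 + 30 = 18)
F(G) = 0
R = 12 (R = -4 + (4 - 3*(-4)) = -4 + (4 + 12) = -4 + 16 = 12)
k(V, c) = V/18 (k(V, c) = V/18 + (c*0)/(-1) = V*(1/18) + 0*(-1) = V/18 + 0 = V/18)
k(R, S(3, 3))**3 = ((1/18)*12)**3 = (2/3)**3 = 8/27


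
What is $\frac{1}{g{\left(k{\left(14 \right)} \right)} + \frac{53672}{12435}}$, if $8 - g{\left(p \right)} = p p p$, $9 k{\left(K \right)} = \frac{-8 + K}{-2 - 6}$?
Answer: $\frac{7162560}{88219697} \approx 0.08119$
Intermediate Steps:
$k{\left(K \right)} = \frac{1}{9} - \frac{K}{72}$ ($k{\left(K \right)} = \frac{\left(-8 + K\right) \frac{1}{-2 - 6}}{9} = \frac{\left(-8 + K\right) \frac{1}{-8}}{9} = \frac{\left(-8 + K\right) \left(- \frac{1}{8}\right)}{9} = \frac{1 - \frac{K}{8}}{9} = \frac{1}{9} - \frac{K}{72}$)
$g{\left(p \right)} = 8 - p^{3}$ ($g{\left(p \right)} = 8 - p p p = 8 - p^{2} p = 8 - p^{3}$)
$\frac{1}{g{\left(k{\left(14 \right)} \right)} + \frac{53672}{12435}} = \frac{1}{\left(8 - \left(\frac{1}{9} - \frac{7}{36}\right)^{3}\right) + \frac{53672}{12435}} = \frac{1}{\left(8 - \left(\frac{1}{9} - \frac{7}{36}\right)^{3}\right) + 53672 \cdot \frac{1}{12435}} = \frac{1}{\left(8 - \left(- \frac{1}{12}\right)^{3}\right) + \frac{53672}{12435}} = \frac{1}{\left(8 - - \frac{1}{1728}\right) + \frac{53672}{12435}} = \frac{1}{\left(8 + \frac{1}{1728}\right) + \frac{53672}{12435}} = \frac{1}{\frac{13825}{1728} + \frac{53672}{12435}} = \frac{1}{\frac{88219697}{7162560}} = \frac{7162560}{88219697}$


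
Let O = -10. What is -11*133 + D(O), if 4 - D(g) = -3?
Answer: -1456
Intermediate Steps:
D(g) = 7 (D(g) = 4 - 1*(-3) = 4 + 3 = 7)
-11*133 + D(O) = -11*133 + 7 = -1463 + 7 = -1456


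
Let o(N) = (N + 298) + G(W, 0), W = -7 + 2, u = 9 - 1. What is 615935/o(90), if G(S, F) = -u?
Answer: 123187/76 ≈ 1620.9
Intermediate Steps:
u = 8
W = -5
G(S, F) = -8 (G(S, F) = -1*8 = -8)
o(N) = 290 + N (o(N) = (N + 298) - 8 = (298 + N) - 8 = 290 + N)
615935/o(90) = 615935/(290 + 90) = 615935/380 = 615935*(1/380) = 123187/76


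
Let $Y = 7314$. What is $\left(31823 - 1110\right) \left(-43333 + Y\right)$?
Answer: $-1106251547$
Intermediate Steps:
$\left(31823 - 1110\right) \left(-43333 + Y\right) = \left(31823 - 1110\right) \left(-43333 + 7314\right) = 30713 \left(-36019\right) = -1106251547$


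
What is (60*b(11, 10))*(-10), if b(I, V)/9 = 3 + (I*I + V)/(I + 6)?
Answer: -982800/17 ≈ -57812.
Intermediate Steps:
b(I, V) = 27 + 9*(V + I²)/(6 + I) (b(I, V) = 9*(3 + (I*I + V)/(I + 6)) = 9*(3 + (I² + V)/(6 + I)) = 9*(3 + (V + I²)/(6 + I)) = 27 + 9*(V + I²)/(6 + I))
(60*b(11, 10))*(-10) = (60*(9*(18 + 10 + 11² + 3*11)/(6 + 11)))*(-10) = (60*(9*(18 + 10 + 121 + 33)/17))*(-10) = (60*(9*(1/17)*182))*(-10) = (60*(1638/17))*(-10) = (98280/17)*(-10) = -982800/17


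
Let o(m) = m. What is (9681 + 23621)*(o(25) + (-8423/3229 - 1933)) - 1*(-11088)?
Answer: -205416057058/3229 ≈ -6.3616e+7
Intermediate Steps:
(9681 + 23621)*(o(25) + (-8423/3229 - 1933)) - 1*(-11088) = (9681 + 23621)*(25 + (-8423/3229 - 1933)) - 1*(-11088) = 33302*(25 + (-8423*1/3229 - 1933)) + 11088 = 33302*(25 + (-8423/3229 - 1933)) + 11088 = 33302*(25 - 6250080/3229) + 11088 = 33302*(-6169355/3229) + 11088 = -205451860210/3229 + 11088 = -205416057058/3229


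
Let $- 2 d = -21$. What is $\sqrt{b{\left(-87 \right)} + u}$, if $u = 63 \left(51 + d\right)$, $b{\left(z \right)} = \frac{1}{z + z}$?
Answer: $\frac{\sqrt{29326047}}{87} \approx 62.245$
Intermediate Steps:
$d = \frac{21}{2}$ ($d = \left(- \frac{1}{2}\right) \left(-21\right) = \frac{21}{2} \approx 10.5$)
$b{\left(z \right)} = \frac{1}{2 z}$
$u = \frac{7749}{2}$ ($u = 63 \left(51 + \frac{21}{2}\right) = 63 \cdot \frac{123}{2} = \frac{7749}{2} \approx 3874.5$)
$\sqrt{b{\left(-87 \right)} + u} = \sqrt{\frac{1}{2 \left(-87\right)} + \frac{7749}{2}} = \sqrt{\frac{1}{2} \left(- \frac{1}{87}\right) + \frac{7749}{2}} = \sqrt{- \frac{1}{174} + \frac{7749}{2}} = \sqrt{\frac{337081}{87}} = \frac{\sqrt{29326047}}{87}$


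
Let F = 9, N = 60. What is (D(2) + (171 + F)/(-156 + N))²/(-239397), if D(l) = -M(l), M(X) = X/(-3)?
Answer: -841/137892672 ≈ -6.0989e-6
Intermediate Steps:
M(X) = -X/3 (M(X) = X*(-⅓) = -X/3)
D(l) = l/3 (D(l) = -(-1)*l/3 = l/3)
(D(2) + (171 + F)/(-156 + N))²/(-239397) = ((⅓)*2 + (171 + 9)/(-156 + 60))²/(-239397) = (⅔ + 180/(-96))²*(-1/239397) = (⅔ + 180*(-1/96))²*(-1/239397) = (⅔ - 15/8)²*(-1/239397) = (-29/24)²*(-1/239397) = (841/576)*(-1/239397) = -841/137892672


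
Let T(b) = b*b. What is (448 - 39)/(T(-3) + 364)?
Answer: 409/373 ≈ 1.0965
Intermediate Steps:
T(b) = b²
(448 - 39)/(T(-3) + 364) = (448 - 39)/((-3)² + 364) = 409/(9 + 364) = 409/373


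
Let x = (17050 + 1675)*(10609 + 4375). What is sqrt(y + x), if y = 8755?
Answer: sqrt(280584155) ≈ 16751.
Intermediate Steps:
x = 280575400 (x = 18725*14984 = 280575400)
sqrt(y + x) = sqrt(8755 + 280575400) = sqrt(280584155)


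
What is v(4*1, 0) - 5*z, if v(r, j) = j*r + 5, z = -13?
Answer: 70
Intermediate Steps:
v(r, j) = 5 + j*r
v(4*1, 0) - 5*z = (5 + 0*(4*1)) - 5*(-13) = (5 + 0*4) + 65 = (5 + 0) + 65 = 5 + 65 = 70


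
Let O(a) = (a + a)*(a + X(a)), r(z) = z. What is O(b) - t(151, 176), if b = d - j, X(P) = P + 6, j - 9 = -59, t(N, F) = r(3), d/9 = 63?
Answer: 1530157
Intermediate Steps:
d = 567 (d = 9*63 = 567)
t(N, F) = 3
j = -50 (j = 9 - 59 = -50)
X(P) = 6 + P
b = 617 (b = 567 - 1*(-50) = 567 + 50 = 617)
O(a) = 2*a*(6 + 2*a) (O(a) = (a + a)*(a + (6 + a)) = (2*a)*(6 + 2*a) = 2*a*(6 + 2*a))
O(b) - t(151, 176) = 4*617*(3 + 617) - 1*3 = 4*617*620 - 3 = 1530160 - 3 = 1530157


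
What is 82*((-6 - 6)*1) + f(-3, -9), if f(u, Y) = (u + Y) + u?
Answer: -999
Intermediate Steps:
f(u, Y) = Y + 2*u (f(u, Y) = (Y + u) + u = Y + 2*u)
82*((-6 - 6)*1) + f(-3, -9) = 82*((-6 - 6)*1) + (-9 + 2*(-3)) = 82*(-12*1) + (-9 - 6) = 82*(-12) - 15 = -984 - 15 = -999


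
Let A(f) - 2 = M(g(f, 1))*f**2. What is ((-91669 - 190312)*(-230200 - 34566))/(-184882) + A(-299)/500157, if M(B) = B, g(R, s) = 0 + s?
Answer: -366090153471388/906568887 ≈ -4.0382e+5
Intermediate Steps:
g(R, s) = s
A(f) = 2 + f**2 (A(f) = 2 + 1*f**2 = 2 + f**2)
((-91669 - 190312)*(-230200 - 34566))/(-184882) + A(-299)/500157 = ((-91669 - 190312)*(-230200 - 34566))/(-184882) + (2 + (-299)**2)/500157 = -281981*(-264766)*(-1/184882) + (2 + 89401)*(1/500157) = 74658981446*(-1/184882) + 89403*(1/500157) = -37329490723/92441 + 1753/9807 = -366090153471388/906568887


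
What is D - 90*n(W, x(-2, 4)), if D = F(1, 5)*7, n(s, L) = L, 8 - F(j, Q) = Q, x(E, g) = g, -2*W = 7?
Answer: -339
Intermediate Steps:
W = -7/2 (W = -½*7 = -7/2 ≈ -3.5000)
F(j, Q) = 8 - Q
D = 21 (D = (8 - 1*5)*7 = (8 - 5)*7 = 3*7 = 21)
D - 90*n(W, x(-2, 4)) = 21 - 90*4 = 21 - 360 = -339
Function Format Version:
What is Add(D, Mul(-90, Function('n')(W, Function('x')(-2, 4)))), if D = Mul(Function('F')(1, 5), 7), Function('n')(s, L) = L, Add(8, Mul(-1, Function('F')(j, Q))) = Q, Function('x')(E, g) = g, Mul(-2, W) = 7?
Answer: -339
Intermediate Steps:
W = Rational(-7, 2) (W = Mul(Rational(-1, 2), 7) = Rational(-7, 2) ≈ -3.5000)
Function('F')(j, Q) = Add(8, Mul(-1, Q))
D = 21 (D = Mul(Add(8, Mul(-1, 5)), 7) = Mul(Add(8, -5), 7) = Mul(3, 7) = 21)
Add(D, Mul(-90, Function('n')(W, Function('x')(-2, 4)))) = Add(21, Mul(-90, 4)) = Add(21, -360) = -339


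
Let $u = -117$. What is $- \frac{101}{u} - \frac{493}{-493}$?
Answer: $\frac{218}{117} \approx 1.8632$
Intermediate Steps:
$- \frac{101}{u} - \frac{493}{-493} = - \frac{101}{-117} - \frac{493}{-493} = \left(-101\right) \left(- \frac{1}{117}\right) - -1 = \frac{101}{117} + 1 = \frac{218}{117}$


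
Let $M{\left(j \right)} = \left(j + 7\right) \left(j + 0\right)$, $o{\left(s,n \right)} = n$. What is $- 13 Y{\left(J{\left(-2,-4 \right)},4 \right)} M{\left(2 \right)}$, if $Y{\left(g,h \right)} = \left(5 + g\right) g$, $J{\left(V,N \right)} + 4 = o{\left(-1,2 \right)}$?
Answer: $1404$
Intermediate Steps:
$J{\left(V,N \right)} = -2$ ($J{\left(V,N \right)} = -4 + 2 = -2$)
$Y{\left(g,h \right)} = g \left(5 + g\right)$
$M{\left(j \right)} = j \left(7 + j\right)$ ($M{\left(j \right)} = \left(7 + j\right) j = j \left(7 + j\right)$)
$- 13 Y{\left(J{\left(-2,-4 \right)},4 \right)} M{\left(2 \right)} = - 13 \left(- 2 \left(5 - 2\right)\right) 2 \left(7 + 2\right) = - 13 \left(\left(-2\right) 3\right) 2 \cdot 9 = \left(-13\right) \left(-6\right) 18 = 78 \cdot 18 = 1404$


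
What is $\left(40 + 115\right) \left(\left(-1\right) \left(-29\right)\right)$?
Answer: $4495$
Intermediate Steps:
$\left(40 + 115\right) \left(\left(-1\right) \left(-29\right)\right) = 155 \cdot 29 = 4495$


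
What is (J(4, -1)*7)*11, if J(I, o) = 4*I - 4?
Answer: 924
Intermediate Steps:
J(I, o) = -4 + 4*I
(J(4, -1)*7)*11 = ((-4 + 4*4)*7)*11 = ((-4 + 16)*7)*11 = (12*7)*11 = 84*11 = 924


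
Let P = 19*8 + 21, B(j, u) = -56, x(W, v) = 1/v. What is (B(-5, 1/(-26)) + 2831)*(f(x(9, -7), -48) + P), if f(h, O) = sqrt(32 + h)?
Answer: 480075 + 2775*sqrt(1561)/7 ≈ 4.9574e+5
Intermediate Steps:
P = 173 (P = 152 + 21 = 173)
(B(-5, 1/(-26)) + 2831)*(f(x(9, -7), -48) + P) = (-56 + 2831)*(sqrt(32 + 1/(-7)) + 173) = 2775*(sqrt(32 - 1/7) + 173) = 2775*(sqrt(223/7) + 173) = 2775*(sqrt(1561)/7 + 173) = 2775*(173 + sqrt(1561)/7) = 480075 + 2775*sqrt(1561)/7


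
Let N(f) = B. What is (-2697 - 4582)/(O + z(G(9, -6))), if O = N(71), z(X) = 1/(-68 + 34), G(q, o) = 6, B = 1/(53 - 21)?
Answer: -3959776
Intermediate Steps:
B = 1/32 ≈ 0.031250
N(f) = 1/32
z(X) = -1/34 (z(X) = 1/(-34) = -1/34)
O = 1/32 ≈ 0.031250
(-2697 - 4582)/(O + z(G(9, -6))) = (-2697 - 4582)/(1/32 - 1/34) = -7279/1/544 = -7279*544 = -3959776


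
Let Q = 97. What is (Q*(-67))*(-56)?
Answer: 363944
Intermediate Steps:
(Q*(-67))*(-56) = (97*(-67))*(-56) = -6499*(-56) = 363944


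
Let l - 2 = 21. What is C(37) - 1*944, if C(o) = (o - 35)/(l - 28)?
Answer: -4722/5 ≈ -944.40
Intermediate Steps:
l = 23 (l = 2 + 21 = 23)
C(o) = 7 - o/5 (C(o) = (o - 35)/(23 - 28) = (-35 + o)/(-5) = (-35 + o)*(-⅕) = 7 - o/5)
C(37) - 1*944 = (7 - ⅕*37) - 1*944 = (7 - 37/5) - 944 = -⅖ - 944 = -4722/5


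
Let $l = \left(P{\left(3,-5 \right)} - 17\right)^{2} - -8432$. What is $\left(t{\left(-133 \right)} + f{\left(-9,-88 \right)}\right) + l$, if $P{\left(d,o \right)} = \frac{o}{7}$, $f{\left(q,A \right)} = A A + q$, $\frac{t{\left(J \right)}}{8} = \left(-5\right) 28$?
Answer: $\frac{752679}{49} \approx 15361.0$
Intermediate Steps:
$t{\left(J \right)} = -1120$ ($t{\left(J \right)} = 8 \left(\left(-5\right) 28\right) = 8 \left(-140\right) = -1120$)
$f{\left(q,A \right)} = q + A^{2}$ ($f{\left(q,A \right)} = A^{2} + q = q + A^{2}$)
$P{\left(d,o \right)} = \frac{o}{7}$ ($P{\left(d,o \right)} = o \frac{1}{7} = \frac{o}{7}$)
$l = \frac{428544}{49}$ ($l = \left(\frac{1}{7} \left(-5\right) - 17\right)^{2} - -8432 = \left(- \frac{5}{7} - 17\right)^{2} + 8432 = \left(- \frac{124}{7}\right)^{2} + 8432 = \frac{15376}{49} + 8432 = \frac{428544}{49} \approx 8745.8$)
$\left(t{\left(-133 \right)} + f{\left(-9,-88 \right)}\right) + l = \left(-1120 - \left(9 - \left(-88\right)^{2}\right)\right) + \frac{428544}{49} = \left(-1120 + \left(-9 + 7744\right)\right) + \frac{428544}{49} = \left(-1120 + 7735\right) + \frac{428544}{49} = 6615 + \frac{428544}{49} = \frac{752679}{49}$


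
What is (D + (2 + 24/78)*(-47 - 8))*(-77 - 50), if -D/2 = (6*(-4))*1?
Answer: 130302/13 ≈ 10023.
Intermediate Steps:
D = 48 (D = -2*6*(-4) = -(-48) = -2*(-24) = 48)
(D + (2 + 24/78)*(-47 - 8))*(-77 - 50) = (48 + (2 + 24/78)*(-47 - 8))*(-77 - 50) = (48 + (2 + 24*(1/78))*(-55))*(-127) = (48 + (2 + 4/13)*(-55))*(-127) = (48 + (30/13)*(-55))*(-127) = (48 - 1650/13)*(-127) = -1026/13*(-127) = 130302/13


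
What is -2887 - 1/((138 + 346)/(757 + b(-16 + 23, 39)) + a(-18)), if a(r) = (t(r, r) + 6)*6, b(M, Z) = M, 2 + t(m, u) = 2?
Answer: -20200530/6997 ≈ -2887.0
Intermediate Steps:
t(m, u) = 0 (t(m, u) = -2 + 2 = 0)
a(r) = 36 (a(r) = (0 + 6)*6 = 6*6 = 36)
-2887 - 1/((138 + 346)/(757 + b(-16 + 23, 39)) + a(-18)) = -2887 - 1/((138 + 346)/(757 + (-16 + 23)) + 36) = -2887 - 1/(484/(757 + 7) + 36) = -2887 - 1/(484/764 + 36) = -2887 - 1/(484*(1/764) + 36) = -2887 - 1/(121/191 + 36) = -2887 - 1/6997/191 = -2887 - 1*191/6997 = -2887 - 191/6997 = -20200530/6997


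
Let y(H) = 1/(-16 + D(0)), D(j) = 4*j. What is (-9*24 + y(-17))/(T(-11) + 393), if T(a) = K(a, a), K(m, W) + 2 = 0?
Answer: -3457/6256 ≈ -0.55259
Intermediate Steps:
K(m, W) = -2 (K(m, W) = -2 + 0 = -2)
T(a) = -2
y(H) = -1/16 (y(H) = 1/(-16 + 4*0) = 1/(-16 + 0) = 1/(-16) = -1/16)
(-9*24 + y(-17))/(T(-11) + 393) = (-9*24 - 1/16)/(-2 + 393) = (-216 - 1/16)/391 = -3457/16*1/391 = -3457/6256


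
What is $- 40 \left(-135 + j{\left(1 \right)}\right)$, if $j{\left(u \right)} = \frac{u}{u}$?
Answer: $5360$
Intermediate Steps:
$j{\left(u \right)} = 1$
$- 40 \left(-135 + j{\left(1 \right)}\right) = - 40 \left(-135 + 1\right) = \left(-40\right) \left(-134\right) = 5360$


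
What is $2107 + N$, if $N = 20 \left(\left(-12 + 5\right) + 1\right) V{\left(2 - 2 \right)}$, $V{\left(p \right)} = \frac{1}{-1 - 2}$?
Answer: $2147$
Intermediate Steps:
$V{\left(p \right)} = - \frac{1}{3}$ ($V{\left(p \right)} = \frac{1}{-3} = - \frac{1}{3}$)
$N = 40$ ($N = 20 \left(\left(-12 + 5\right) + 1\right) \left(- \frac{1}{3}\right) = 20 \left(-7 + 1\right) \left(- \frac{1}{3}\right) = 20 \left(-6\right) \left(- \frac{1}{3}\right) = \left(-120\right) \left(- \frac{1}{3}\right) = 40$)
$2107 + N = 2107 + 40 = 2147$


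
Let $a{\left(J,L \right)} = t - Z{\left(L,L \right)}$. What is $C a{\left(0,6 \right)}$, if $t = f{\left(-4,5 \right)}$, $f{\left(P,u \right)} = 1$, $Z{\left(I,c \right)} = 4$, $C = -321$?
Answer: $963$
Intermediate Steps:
$t = 1$
$a{\left(J,L \right)} = -3$ ($a{\left(J,L \right)} = 1 - 4 = -3$)
$C a{\left(0,6 \right)} = \left(-321\right) \left(-3\right) = 963$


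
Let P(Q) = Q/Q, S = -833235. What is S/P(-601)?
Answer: -833235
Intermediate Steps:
P(Q) = 1
S/P(-601) = -833235/1 = -833235*1 = -833235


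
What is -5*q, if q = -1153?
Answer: 5765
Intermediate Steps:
-5*q = -5*(-1153) = 5765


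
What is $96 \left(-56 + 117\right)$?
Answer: $5856$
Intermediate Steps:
$96 \left(-56 + 117\right) = 96 \cdot 61 = 5856$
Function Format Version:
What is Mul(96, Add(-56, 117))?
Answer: 5856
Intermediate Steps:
Mul(96, Add(-56, 117)) = Mul(96, 61) = 5856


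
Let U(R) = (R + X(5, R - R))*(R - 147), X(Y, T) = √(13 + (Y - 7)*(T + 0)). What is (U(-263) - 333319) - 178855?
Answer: -404344 - 410*√13 ≈ -4.0582e+5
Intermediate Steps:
X(Y, T) = √(13 + T*(-7 + Y)) (X(Y, T) = √(13 + (-7 + Y)*T) = √(13 + T*(-7 + Y)))
U(R) = (-147 + R)*(R + √13) (U(R) = (R + √(13 - 7*(R - R) + (R - R)*5))*(R - 147) = (R + √(13 - 7*0 + 0*5))*(-147 + R) = (R + √(13 + 0 + 0))*(-147 + R) = (R + √13)*(-147 + R) = (-147 + R)*(R + √13))
(U(-263) - 333319) - 178855 = (((-263)² - 147*(-263) - 147*√13 - 263*√13) - 333319) - 178855 = ((69169 + 38661 - 147*√13 - 263*√13) - 333319) - 178855 = ((107830 - 410*√13) - 333319) - 178855 = (-225489 - 410*√13) - 178855 = -404344 - 410*√13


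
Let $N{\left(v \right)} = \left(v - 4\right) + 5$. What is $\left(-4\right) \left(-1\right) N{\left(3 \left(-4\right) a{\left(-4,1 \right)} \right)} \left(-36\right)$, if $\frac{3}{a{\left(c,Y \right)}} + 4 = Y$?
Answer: $-1872$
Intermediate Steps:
$a{\left(c,Y \right)} = \frac{3}{-4 + Y}$
$N{\left(v \right)} = 1 + v$ ($N{\left(v \right)} = \left(-4 + v\right) + 5 = 1 + v$)
$\left(-4\right) \left(-1\right) N{\left(3 \left(-4\right) a{\left(-4,1 \right)} \right)} \left(-36\right) = \left(-4\right) \left(-1\right) \left(1 + 3 \left(-4\right) \frac{3}{-4 + 1}\right) \left(-36\right) = 4 \left(1 - 12 \frac{3}{-3}\right) \left(-36\right) = 4 \left(1 - 12 \cdot 3 \left(- \frac{1}{3}\right)\right) \left(-36\right) = 4 \left(1 - -12\right) \left(-36\right) = 4 \left(1 + 12\right) \left(-36\right) = 4 \cdot 13 \left(-36\right) = 52 \left(-36\right) = -1872$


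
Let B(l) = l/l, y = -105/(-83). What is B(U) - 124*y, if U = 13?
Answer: -12937/83 ≈ -155.87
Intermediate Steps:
y = 105/83 (y = -105*(-1/83) = 105/83 ≈ 1.2651)
B(l) = 1
B(U) - 124*y = 1 - 124*105/83 = 1 - 13020/83 = -12937/83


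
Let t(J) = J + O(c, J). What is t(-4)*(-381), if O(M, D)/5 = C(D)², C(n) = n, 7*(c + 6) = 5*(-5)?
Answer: -28956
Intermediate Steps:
c = -67/7 (c = -6 + (5*(-5))/7 = -6 + (⅐)*(-25) = -6 - 25/7 = -67/7 ≈ -9.5714)
O(M, D) = 5*D²
t(J) = J + 5*J²
t(-4)*(-381) = -4*(1 + 5*(-4))*(-381) = -4*(1 - 20)*(-381) = -4*(-19)*(-381) = 76*(-381) = -28956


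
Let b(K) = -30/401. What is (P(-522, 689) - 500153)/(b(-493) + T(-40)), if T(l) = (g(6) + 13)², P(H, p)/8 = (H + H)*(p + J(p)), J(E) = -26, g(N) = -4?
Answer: -2421049129/32451 ≈ -74606.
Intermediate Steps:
b(K) = -30/401 (b(K) = -30*1/401 = -30/401)
P(H, p) = 16*H*(-26 + p) (P(H, p) = 8*((H + H)*(p - 26)) = 8*((2*H)*(-26 + p)) = 8*(2*H*(-26 + p)) = 16*H*(-26 + p))
T(l) = 81 (T(l) = (-4 + 13)² = 9² = 81)
(P(-522, 689) - 500153)/(b(-493) + T(-40)) = (16*(-522)*(-26 + 689) - 500153)/(-30/401 + 81) = (16*(-522)*663 - 500153)/(32451/401) = (-5537376 - 500153)*(401/32451) = -6037529*401/32451 = -2421049129/32451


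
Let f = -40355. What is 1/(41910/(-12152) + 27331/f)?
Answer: -35028140/144528883 ≈ -0.24236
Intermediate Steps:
1/(41910/(-12152) + 27331/f) = 1/(41910/(-12152) + 27331/(-40355)) = 1/(41910*(-1/12152) + 27331*(-1/40355)) = 1/(-20955/6076 - 27331/40355) = 1/(-144528883/35028140) = -35028140/144528883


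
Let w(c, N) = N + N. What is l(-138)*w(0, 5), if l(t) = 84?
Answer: 840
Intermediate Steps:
w(c, N) = 2*N
l(-138)*w(0, 5) = 84*(2*5) = 84*10 = 840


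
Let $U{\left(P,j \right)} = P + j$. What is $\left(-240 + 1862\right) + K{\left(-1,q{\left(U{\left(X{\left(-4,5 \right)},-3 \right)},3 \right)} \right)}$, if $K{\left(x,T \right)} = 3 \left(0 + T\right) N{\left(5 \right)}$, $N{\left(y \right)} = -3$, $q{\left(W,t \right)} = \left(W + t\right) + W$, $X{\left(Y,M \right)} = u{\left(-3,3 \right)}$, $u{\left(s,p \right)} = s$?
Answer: $1703$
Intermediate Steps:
$X{\left(Y,M \right)} = -3$
$q{\left(W,t \right)} = t + 2 W$
$K{\left(x,T \right)} = - 9 T$ ($K{\left(x,T \right)} = 3 \left(0 + T\right) \left(-3\right) = 3 T \left(-3\right) = - 9 T$)
$\left(-240 + 1862\right) + K{\left(-1,q{\left(U{\left(X{\left(-4,5 \right)},-3 \right)},3 \right)} \right)} = \left(-240 + 1862\right) - 9 \left(3 + 2 \left(-3 - 3\right)\right) = 1622 - 9 \left(3 + 2 \left(-6\right)\right) = 1622 - 9 \left(3 - 12\right) = 1622 - -81 = 1622 + 81 = 1703$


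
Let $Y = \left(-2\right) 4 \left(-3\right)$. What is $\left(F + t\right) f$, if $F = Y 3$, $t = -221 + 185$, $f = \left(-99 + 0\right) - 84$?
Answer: $-6588$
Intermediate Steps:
$f = -183$ ($f = -99 - 84 = -183$)
$Y = 24$ ($Y = \left(-8\right) \left(-3\right) = 24$)
$t = -36$
$F = 72$ ($F = 24 \cdot 3 = 72$)
$\left(F + t\right) f = \left(72 - 36\right) \left(-183\right) = 36 \left(-183\right) = -6588$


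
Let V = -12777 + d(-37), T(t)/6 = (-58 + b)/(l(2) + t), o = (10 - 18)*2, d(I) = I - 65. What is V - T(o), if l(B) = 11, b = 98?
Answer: -12831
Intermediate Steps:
d(I) = -65 + I
o = -16 (o = -8*2 = -16)
T(t) = 240/(11 + t) (T(t) = 6*((-58 + 98)/(11 + t)) = 6*(40/(11 + t)) = 240/(11 + t))
V = -12879 (V = -12777 + (-65 - 37) = -12777 - 102 = -12879)
V - T(o) = -12879 - 240/(11 - 16) = -12879 - 240/(-5) = -12879 - 240*(-1)/5 = -12879 - 1*(-48) = -12879 + 48 = -12831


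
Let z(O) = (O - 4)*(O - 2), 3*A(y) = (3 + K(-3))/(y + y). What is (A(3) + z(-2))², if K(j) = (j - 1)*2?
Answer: 182329/324 ≈ 562.74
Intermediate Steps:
K(j) = -2 + 2*j (K(j) = (-1 + j)*2 = -2 + 2*j)
A(y) = -5/(6*y) (A(y) = ((3 + (-2 + 2*(-3)))/(y + y))/3 = ((3 + (-2 - 6))/((2*y)))/3 = ((3 - 8)*(1/(2*y)))/3 = (-5/(2*y))/3 = -5/(6*y))
z(O) = (-4 + O)*(-2 + O)
(A(3) + z(-2))² = (-⅚/3 + (8 + (-2)² - 6*(-2)))² = (-⅚*⅓ + (8 + 4 + 12))² = (-5/18 + 24)² = (427/18)² = 182329/324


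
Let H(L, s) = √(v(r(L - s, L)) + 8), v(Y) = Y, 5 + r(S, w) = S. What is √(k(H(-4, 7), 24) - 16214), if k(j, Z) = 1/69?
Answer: I*√77194785/69 ≈ 127.33*I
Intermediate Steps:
r(S, w) = -5 + S
H(L, s) = √(3 + L - s) (H(L, s) = √((-5 + (L - s)) + 8) = √((-5 + L - s) + 8) = √(3 + L - s))
k(j, Z) = 1/69
√(k(H(-4, 7), 24) - 16214) = √(1/69 - 16214) = √(-1118765/69) = I*√77194785/69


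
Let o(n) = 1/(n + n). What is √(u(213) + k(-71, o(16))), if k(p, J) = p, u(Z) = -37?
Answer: 6*I*√3 ≈ 10.392*I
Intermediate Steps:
o(n) = 1/(2*n)
√(u(213) + k(-71, o(16))) = √(-37 - 71) = √(-108) = 6*I*√3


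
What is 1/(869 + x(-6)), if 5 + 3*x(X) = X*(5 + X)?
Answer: 3/2608 ≈ 0.0011503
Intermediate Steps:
x(X) = -5/3 + X*(5 + X)/3 (x(X) = -5/3 + (X*(5 + X))/3 = -5/3 + X*(5 + X)/3)
1/(869 + x(-6)) = 1/(869 + (-5/3 + (⅓)*(-6)² + (5/3)*(-6))) = 1/(869 + (-5/3 + (⅓)*36 - 10)) = 1/(869 + (-5/3 + 12 - 10)) = 1/(869 + ⅓) = 1/(2608/3) = 3/2608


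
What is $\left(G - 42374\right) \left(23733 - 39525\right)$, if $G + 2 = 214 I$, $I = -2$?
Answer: $675960768$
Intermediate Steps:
$G = -430$ ($G = -2 + 214 \left(-2\right) = -2 - 428 = -430$)
$\left(G - 42374\right) \left(23733 - 39525\right) = \left(-430 - 42374\right) \left(23733 - 39525\right) = \left(-42804\right) \left(-15792\right) = 675960768$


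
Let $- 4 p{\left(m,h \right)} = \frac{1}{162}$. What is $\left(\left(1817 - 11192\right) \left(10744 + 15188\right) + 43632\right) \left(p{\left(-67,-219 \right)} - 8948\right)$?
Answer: $\frac{39149650907465}{18} \approx 2.175 \cdot 10^{12}$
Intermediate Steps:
$p{\left(m,h \right)} = - \frac{1}{648}$ ($p{\left(m,h \right)} = - \frac{1}{4 \cdot 162} = \left(- \frac{1}{4}\right) \frac{1}{162} = - \frac{1}{648}$)
$\left(\left(1817 - 11192\right) \left(10744 + 15188\right) + 43632\right) \left(p{\left(-67,-219 \right)} - 8948\right) = \left(\left(1817 - 11192\right) \left(10744 + 15188\right) + 43632\right) \left(- \frac{1}{648} - 8948\right) = \left(\left(-9375\right) 25932 + 43632\right) \left(- \frac{5798305}{648}\right) = \left(-243112500 + 43632\right) \left(- \frac{5798305}{648}\right) = \left(-243068868\right) \left(- \frac{5798305}{648}\right) = \frac{39149650907465}{18}$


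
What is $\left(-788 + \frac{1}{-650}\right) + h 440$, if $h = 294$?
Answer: $\frac{83571799}{650} \approx 1.2857 \cdot 10^{5}$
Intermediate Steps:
$\left(-788 + \frac{1}{-650}\right) + h 440 = \left(-788 + \frac{1}{-650}\right) + 294 \cdot 440 = \left(-788 - \frac{1}{650}\right) + 129360 = - \frac{512201}{650} + 129360 = \frac{83571799}{650}$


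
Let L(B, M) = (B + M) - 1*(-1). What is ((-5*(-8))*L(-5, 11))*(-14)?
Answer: -3920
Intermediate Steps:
L(B, M) = 1 + B + M (L(B, M) = (B + M) + 1 = 1 + B + M)
((-5*(-8))*L(-5, 11))*(-14) = ((-5*(-8))*(1 - 5 + 11))*(-14) = (40*7)*(-14) = 280*(-14) = -3920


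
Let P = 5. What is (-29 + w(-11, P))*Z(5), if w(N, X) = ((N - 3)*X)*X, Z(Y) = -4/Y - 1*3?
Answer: 7201/5 ≈ 1440.2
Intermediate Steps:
Z(Y) = -3 - 4/Y (Z(Y) = -4/Y - 3 = -3 - 4/Y)
w(N, X) = X**2*(-3 + N) (w(N, X) = ((-3 + N)*X)*X = (X*(-3 + N))*X = X**2*(-3 + N))
(-29 + w(-11, P))*Z(5) = (-29 + 5**2*(-3 - 11))*(-3 - 4/5) = (-29 + 25*(-14))*(-3 - 4*1/5) = (-29 - 350)*(-3 - 4/5) = -379*(-19/5) = 7201/5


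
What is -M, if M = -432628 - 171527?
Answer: 604155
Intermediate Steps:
M = -604155
-M = -1*(-604155) = 604155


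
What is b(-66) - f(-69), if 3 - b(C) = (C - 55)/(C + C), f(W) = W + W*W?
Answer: -56279/12 ≈ -4689.9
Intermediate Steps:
f(W) = W + W²
b(C) = 3 - (-55 + C)/(2*C) (b(C) = 3 - (C - 55)/(C + C) = 3 - (-55 + C)/(2*C))
b(-66) - f(-69) = (5/2)*(11 - 66)/(-66) - (-69)*(1 - 69) = (5/2)*(-1/66)*(-55) - (-69)*(-68) = 25/12 - 1*4692 = 25/12 - 4692 = -56279/12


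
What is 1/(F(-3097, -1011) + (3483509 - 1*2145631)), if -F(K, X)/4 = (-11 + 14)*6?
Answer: 1/1337806 ≈ 7.4749e-7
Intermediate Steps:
F(K, X) = -72 (F(K, X) = -4*(-11 + 14)*6 = -12*6 = -4*18 = -72)
1/(F(-3097, -1011) + (3483509 - 1*2145631)) = 1/(-72 + (3483509 - 1*2145631)) = 1/(-72 + (3483509 - 2145631)) = 1/(-72 + 1337878) = 1/1337806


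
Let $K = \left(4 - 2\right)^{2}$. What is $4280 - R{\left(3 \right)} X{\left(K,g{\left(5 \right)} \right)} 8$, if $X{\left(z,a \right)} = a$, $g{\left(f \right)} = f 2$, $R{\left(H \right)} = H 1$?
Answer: $4040$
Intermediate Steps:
$K = 4$ ($K = 2^{2} = 4$)
$R{\left(H \right)} = H$
$g{\left(f \right)} = 2 f$
$4280 - R{\left(3 \right)} X{\left(K,g{\left(5 \right)} \right)} 8 = 4280 - 3 \cdot 2 \cdot 5 \cdot 8 = 4280 - 3 \cdot 10 \cdot 8 = 4280 - 30 \cdot 8 = 4280 - 240 = 4040$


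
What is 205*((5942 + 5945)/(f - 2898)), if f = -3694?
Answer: -2436835/6592 ≈ -369.67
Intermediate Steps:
205*((5942 + 5945)/(f - 2898)) = 205*((5942 + 5945)/(-3694 - 2898)) = 205*(11887/(-6592)) = 205*(11887*(-1/6592)) = 205*(-11887/6592) = -2436835/6592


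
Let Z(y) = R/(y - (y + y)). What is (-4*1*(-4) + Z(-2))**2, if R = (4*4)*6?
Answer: 4096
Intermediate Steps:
R = 96 (R = 16*6 = 96)
Z(y) = -96/y (Z(y) = 96/(y - (y + y)) = 96/(y - 2*y) = 96/((-y)) = 96*(-1/y) = -96/y)
(-4*1*(-4) + Z(-2))**2 = (-4*1*(-4) - 96/(-2))**2 = (-4*(-4) - 96*(-1/2))**2 = (16 + 48)**2 = 64**2 = 4096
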